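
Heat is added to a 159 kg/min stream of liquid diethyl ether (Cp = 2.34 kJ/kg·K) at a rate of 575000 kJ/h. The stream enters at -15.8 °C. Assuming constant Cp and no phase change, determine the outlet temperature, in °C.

Q = 575000 kJ/h = 9583.3 kJ/min
ΔT = Q/(ṁ·Cp) = 9583.3/(159×2.34) = 25.757 K
T_out = -15.8 + 25.757 = 9.9575 °C

T_out = 9.96 °C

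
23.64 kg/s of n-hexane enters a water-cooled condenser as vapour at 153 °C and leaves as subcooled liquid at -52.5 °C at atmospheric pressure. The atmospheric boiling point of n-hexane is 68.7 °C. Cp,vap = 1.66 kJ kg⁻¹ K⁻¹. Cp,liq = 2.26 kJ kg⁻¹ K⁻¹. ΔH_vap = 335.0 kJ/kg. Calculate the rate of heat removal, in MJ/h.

Q_c = 63700 MJ/h

vapour 153→68.7 °C: -139.94 kJ/kg
condensation at 68.7 °C: -335 kJ/kg
liquid 68.7→-52.5 °C: -273.91 kJ/kg
Δh = -139.94 + -335 + -273.91 = -748.85 kJ/kg
Q = ṁ·Δh = 23.64 kg/s × -748.85 kJ/kg = -17703 kJ/s
|Q| = 17703 kW = 63730 MJ/h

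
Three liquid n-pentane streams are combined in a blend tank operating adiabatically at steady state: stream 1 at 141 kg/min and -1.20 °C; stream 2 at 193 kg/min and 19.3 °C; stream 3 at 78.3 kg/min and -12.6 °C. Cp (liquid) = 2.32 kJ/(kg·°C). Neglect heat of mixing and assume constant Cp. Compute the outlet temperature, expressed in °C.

T_out = 6.23 °C

No heat crosses the boundary, so H_out = H_in.
T_out = Σ ṁᵢCp,ᵢTᵢ / Σ ṁᵢCp,ᵢ
      = 5960.4 / 956.54 = 6.2312 °C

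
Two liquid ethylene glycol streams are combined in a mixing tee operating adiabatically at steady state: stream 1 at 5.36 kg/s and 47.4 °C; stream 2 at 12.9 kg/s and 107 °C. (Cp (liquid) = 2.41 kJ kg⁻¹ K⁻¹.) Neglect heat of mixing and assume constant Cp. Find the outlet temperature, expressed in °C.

No heat crosses the boundary, so H_out = H_in.
T_out = Σ ṁᵢCp,ᵢTᵢ / Σ ṁᵢCp,ᵢ
      = 3938.8 / 44.007 = 89.505 °C

T_out = 89.5 °C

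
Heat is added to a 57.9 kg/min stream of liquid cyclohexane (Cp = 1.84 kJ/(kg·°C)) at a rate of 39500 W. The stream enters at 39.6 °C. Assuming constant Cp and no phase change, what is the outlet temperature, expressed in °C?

Q = 39500 W = 2370 kJ/min
ΔT = Q/(ṁ·Cp) = 2370/(57.9×1.84) = 22.246 K
T_out = 39.6 + 22.246 = 61.846 °C

T_out = 61.8 °C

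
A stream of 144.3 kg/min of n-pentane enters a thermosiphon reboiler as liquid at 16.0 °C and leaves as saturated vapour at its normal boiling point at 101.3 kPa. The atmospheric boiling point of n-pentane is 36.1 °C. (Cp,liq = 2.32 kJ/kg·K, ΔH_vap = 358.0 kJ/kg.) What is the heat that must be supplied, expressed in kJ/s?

liquid 16.0→36.1 °C: 46.632 kJ/kg
vaporisation at 36.1 °C: 358 kJ/kg
Δh = 46.632 + 358 = 404.63 kJ/kg
Q = ṁ·Δh = 144.3 kg/min × 404.63 kJ/kg = 58388 kJ/min
|Q| = 973.14 kW

Q = 973 kJ/s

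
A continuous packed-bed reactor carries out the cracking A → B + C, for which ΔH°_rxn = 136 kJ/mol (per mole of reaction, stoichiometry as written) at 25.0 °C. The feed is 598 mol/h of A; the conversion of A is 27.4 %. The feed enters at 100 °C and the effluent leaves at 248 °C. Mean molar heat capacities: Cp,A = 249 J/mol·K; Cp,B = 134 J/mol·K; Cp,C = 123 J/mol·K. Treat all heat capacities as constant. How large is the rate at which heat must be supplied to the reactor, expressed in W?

Extent of reaction ξ = 0.274 × 598 = 163.85 mol/h
Reaction term: ξ·ΔH°_rxn = 163.85 × 136 = 22284 kJ/h
Sensible, feed 100→25 °C: -11168 kJ/h
Outlet flows (mol/h): A 434.15, B 163.85, C 163.85
Sensible, products 25→248 °C: 33497 kJ/h
Q = ΔH = 44614 kJ/h = 12.393 kW
Heat supplied = 12393 W

Q_in = 12400 W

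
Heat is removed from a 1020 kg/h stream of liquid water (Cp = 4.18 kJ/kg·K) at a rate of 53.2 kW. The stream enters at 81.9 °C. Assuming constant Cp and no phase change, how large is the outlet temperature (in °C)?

T_out = 37.0 °C

Q = 53.2 kW = 191520 kJ/h
ΔT = Q/(ṁ·Cp) = 191520/(1020×4.18) = 44.92 K
T_out = 81.9 − 44.92 = 36.98 °C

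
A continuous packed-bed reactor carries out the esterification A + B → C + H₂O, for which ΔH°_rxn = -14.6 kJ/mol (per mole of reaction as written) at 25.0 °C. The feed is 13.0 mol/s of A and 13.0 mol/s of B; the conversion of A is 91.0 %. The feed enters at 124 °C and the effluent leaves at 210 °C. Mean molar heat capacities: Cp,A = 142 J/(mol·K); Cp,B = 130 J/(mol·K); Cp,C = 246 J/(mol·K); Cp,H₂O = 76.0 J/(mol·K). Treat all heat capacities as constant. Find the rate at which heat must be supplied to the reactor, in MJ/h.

Extent of reaction ξ = 0.910 × 13.0 = 11.83 mol/s
Reaction term: ξ·ΔH°_rxn = 11.83 × -14.6 = -172.72 kJ/s
Sensible, feed 124→25 °C: -350.06 kJ/s
Outlet flows (mol/s): A 1.17, B 1.17, C 11.83, H₂O 11.83
Sensible, products 25→210 °C: 763.59 kJ/s
Q = ΔH = 240.81 kJ/s = 240.81 kW
Heat supplied = 866.9 MJ/h

Q_in = 867 MJ/h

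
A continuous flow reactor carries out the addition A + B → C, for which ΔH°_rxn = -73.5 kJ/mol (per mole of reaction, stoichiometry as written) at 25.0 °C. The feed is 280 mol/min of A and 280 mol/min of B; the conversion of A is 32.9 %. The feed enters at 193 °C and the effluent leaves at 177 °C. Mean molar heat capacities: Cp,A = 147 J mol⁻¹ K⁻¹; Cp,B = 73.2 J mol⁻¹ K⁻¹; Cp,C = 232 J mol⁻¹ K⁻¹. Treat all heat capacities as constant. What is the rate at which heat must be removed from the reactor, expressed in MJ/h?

Extent of reaction ξ = 0.329 × 280 = 92.12 mol/min
Reaction term: ξ·ΔH°_rxn = 92.12 × -73.5 = -6770.8 kJ/min
Sensible, feed 193→25 °C: -10358 kJ/min
Outlet flows (mol/min): A 187.88, B 187.88, C 92.12
Sensible, products 25→177 °C: 9536.9 kJ/min
Q = ΔH = -7592.1 kJ/min = -126.53 kW
Heat removed = 455.53 MJ/h

Q_out = 456 MJ/h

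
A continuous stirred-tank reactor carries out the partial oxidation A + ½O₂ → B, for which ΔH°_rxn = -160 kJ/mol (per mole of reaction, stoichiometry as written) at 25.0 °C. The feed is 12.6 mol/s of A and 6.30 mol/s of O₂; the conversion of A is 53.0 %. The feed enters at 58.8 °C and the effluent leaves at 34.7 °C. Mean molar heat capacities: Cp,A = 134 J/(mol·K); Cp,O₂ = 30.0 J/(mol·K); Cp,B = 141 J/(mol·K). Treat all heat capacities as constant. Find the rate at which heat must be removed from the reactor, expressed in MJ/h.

Extent of reaction ξ = 0.530 × 12.6 = 6.678 mol/s
Reaction term: ξ·ΔH°_rxn = 6.678 × -160 = -1068.5 kJ/s
Sensible, feed 58.8→25 °C: -63.456 kJ/s
Outlet flows (mol/s): A 5.922, O₂ 2.961, B 6.678
Sensible, products 25→34.7 °C: 17.693 kJ/s
Q = ΔH = -1114.2 kJ/s = -1114.2 kW
Heat removed = 4011.3 MJ/h

Q_out = 4010 MJ/h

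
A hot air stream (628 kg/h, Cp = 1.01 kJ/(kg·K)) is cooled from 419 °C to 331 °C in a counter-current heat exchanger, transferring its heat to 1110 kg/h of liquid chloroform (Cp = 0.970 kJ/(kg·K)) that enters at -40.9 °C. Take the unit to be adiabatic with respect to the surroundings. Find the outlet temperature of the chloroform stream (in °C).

Heat released by hot stream: Q = 628 × 1.01 × (419 − 331) = 55817 kJ/h
Energy balance on cold side (adiabatic exchanger): Q = ṁ_c·Cp_c·(T_c,out − T_c,in)
T_c,out = -40.9 + 55817/(1110 × 0.970) = 10.94 °C

T_c,out = 10.9 °C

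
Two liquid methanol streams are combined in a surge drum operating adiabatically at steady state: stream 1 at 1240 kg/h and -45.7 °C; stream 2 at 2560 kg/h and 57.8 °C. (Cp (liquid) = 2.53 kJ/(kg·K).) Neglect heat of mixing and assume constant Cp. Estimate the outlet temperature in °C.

T_out = 24.0 °C

Energy balance with Q = 0: Σ ṁᵢCp,ᵢ(T_out − Tᵢ) = 0
Σ ṁᵢCp,ᵢTᵢ = 1240×2.53×-45.7 + 2560×2.53×57.8 = 230990
Σ ṁᵢCp,ᵢ = 1240×2.53 + 2560×2.53 = 9614
T_out = 230990 / 9614 = 24.026 °C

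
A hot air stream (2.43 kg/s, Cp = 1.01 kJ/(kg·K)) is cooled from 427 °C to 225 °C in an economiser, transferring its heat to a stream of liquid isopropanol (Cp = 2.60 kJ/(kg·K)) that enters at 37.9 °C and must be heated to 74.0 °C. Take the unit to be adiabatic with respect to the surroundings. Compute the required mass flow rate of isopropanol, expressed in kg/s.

Heat released by hot stream: Q = 2.43 × 1.01 × (427 − 225) = 495.77 kJ/s
Energy balance on cold side (adiabatic exchanger): Q = ṁ_c·Cp_c·(T_c,out − T_c,in)
ṁ_c = 495.77 / [2.60 × (74.0 − 37.9)] = 5.282 kg/s

ṁ_c = 5.28 kg/s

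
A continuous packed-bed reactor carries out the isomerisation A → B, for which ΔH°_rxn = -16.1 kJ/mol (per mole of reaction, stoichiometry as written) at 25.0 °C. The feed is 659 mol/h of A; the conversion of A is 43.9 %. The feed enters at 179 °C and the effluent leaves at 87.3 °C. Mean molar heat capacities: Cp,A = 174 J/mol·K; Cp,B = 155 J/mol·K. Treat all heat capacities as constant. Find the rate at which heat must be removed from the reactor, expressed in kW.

Q_out = 4.31 kW

Extent of reaction ξ = 0.439 × 659 = 289.3 mol/h
Reaction term: ξ·ΔH°_rxn = 289.3 × -16.1 = -4657.7 kJ/h
Sensible, feed 179→25 °C: -17659 kJ/h
Outlet flows (mol/h): A 369.7, B 289.3
Sensible, products 25→87.3 °C: 6801.2 kJ/h
Q = ΔH = -15515 kJ/h = -4.3097 kW
Heat removed = 4.3097 kW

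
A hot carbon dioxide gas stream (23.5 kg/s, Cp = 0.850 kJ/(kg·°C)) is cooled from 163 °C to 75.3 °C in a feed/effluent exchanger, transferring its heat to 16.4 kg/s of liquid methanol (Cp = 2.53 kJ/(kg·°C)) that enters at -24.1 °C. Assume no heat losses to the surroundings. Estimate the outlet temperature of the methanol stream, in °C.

Heat released by hot stream: Q = 23.5 × 0.850 × (163 − 75.3) = 1751.8 kJ/s
Energy balance on cold side (adiabatic exchanger): Q = ṁ_c·Cp_c·(T_c,out − T_c,in)
T_c,out = -24.1 + 1751.8/(16.4 × 2.53) = 18.12 °C

T_c,out = 18.1 °C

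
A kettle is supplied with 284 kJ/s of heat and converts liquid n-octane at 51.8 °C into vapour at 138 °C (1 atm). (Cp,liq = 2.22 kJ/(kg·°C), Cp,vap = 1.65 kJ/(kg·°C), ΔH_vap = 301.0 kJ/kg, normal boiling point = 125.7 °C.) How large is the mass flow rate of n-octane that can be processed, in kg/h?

ṁ = 2110 kg/h

Δh = 2.22×(125.7−51.8) + 301.0 + 1.65×(138−125.7) = 485.35 kJ/kg
Q = 284 kJ/s = 284 kJ/s = 1.0224e+06 kJ/h
ṁ = Q/Δh = 1.0224e+06 / 485.35 = 2106.5 kg/h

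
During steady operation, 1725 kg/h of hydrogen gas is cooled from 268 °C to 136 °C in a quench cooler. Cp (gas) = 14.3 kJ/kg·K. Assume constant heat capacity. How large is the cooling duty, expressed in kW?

Q = ṁ·Cp·ΔT = 1725 × 14.3 × (136 − 268) = -3.2561e+06 kJ/h
Converting: 3.2561e+06 / 3600 s = 904.48 kW

Q_c = 904 kW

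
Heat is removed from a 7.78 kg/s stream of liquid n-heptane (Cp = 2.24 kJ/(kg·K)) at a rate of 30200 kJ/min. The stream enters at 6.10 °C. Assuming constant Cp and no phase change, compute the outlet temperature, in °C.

Q = 30200 kJ/min = 503.33 kJ/s
ΔT = Q/(ṁ·Cp) = 503.33/(7.78×2.24) = 28.882 K
T_out = 6.10 − 28.882 = -22.782 °C

T_out = -22.8 °C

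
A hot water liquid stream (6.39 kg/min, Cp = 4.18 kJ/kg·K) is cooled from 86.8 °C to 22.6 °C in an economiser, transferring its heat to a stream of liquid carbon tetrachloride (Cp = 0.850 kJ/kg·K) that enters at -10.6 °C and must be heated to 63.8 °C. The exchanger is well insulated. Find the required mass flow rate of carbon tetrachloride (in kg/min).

Heat released by hot stream: Q = 6.39 × 4.18 × (86.8 − 22.6) = 1714.8 kJ/min
Energy balance on cold side (adiabatic exchanger): Q = ṁ_c·Cp_c·(T_c,out − T_c,in)
ṁ_c = 1714.8 / [0.850 × (63.8 − -10.6)] = 27.116 kg/min

ṁ_c = 27.1 kg/min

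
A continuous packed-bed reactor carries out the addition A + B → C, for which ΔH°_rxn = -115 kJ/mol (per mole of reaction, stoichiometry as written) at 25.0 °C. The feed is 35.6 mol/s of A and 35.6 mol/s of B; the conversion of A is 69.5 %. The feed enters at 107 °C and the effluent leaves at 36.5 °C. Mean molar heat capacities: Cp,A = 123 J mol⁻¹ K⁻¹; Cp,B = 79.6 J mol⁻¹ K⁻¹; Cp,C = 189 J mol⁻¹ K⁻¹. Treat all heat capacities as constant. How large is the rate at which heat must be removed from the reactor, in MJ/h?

Extent of reaction ξ = 0.695 × 35.6 = 24.742 mol/s
Reaction term: ξ·ΔH°_rxn = 24.742 × -115 = -2845.3 kJ/s
Sensible, feed 107→25 °C: -591.43 kJ/s
Outlet flows (mol/s): A 10.858, B 10.858, C 24.742
Sensible, products 25→36.5 °C: 79.075 kJ/s
Q = ΔH = -3357.7 kJ/s = -3357.7 kW
Heat removed = 12088 MJ/h

Q_out = 12100 MJ/h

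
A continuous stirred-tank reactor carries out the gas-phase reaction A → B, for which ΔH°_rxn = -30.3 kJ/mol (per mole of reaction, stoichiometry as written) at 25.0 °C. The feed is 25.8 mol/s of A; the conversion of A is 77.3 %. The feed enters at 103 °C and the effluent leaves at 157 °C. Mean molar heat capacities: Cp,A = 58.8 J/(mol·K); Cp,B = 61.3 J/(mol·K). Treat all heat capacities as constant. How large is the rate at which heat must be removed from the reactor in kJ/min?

Extent of reaction ξ = 0.773 × 25.8 = 19.943 mol/s
Reaction term: ξ·ΔH°_rxn = 19.943 × -30.3 = -604.29 kJ/s
Sensible, feed 103→25 °C: -118.33 kJ/s
Outlet flows (mol/s): A 5.8566, B 19.943
Sensible, products 25→157 °C: 206.83 kJ/s
Q = ΔH = -515.78 kJ/s = -515.78 kW
Heat removed = 30947 kJ/min

Q_out = 30900 kJ/min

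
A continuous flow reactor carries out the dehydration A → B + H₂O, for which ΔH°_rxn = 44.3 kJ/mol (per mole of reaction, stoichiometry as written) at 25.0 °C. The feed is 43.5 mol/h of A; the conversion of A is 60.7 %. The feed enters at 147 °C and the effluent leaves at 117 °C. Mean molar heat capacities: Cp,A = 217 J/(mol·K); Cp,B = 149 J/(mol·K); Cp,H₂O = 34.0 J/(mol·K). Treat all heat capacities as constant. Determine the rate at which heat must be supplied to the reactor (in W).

Q_in = 223 W

Extent of reaction ξ = 0.607 × 43.5 = 26.404 mol/h
Reaction term: ξ·ΔH°_rxn = 26.404 × 44.3 = 1169.7 kJ/h
Sensible, feed 147→25 °C: -1151.6 kJ/h
Outlet flows (mol/h): A 17.096, B 26.404, H₂O 26.404
Sensible, products 25→117 °C: 785.84 kJ/h
Q = ΔH = 803.94 kJ/h = 0.22332 kW
Heat supplied = 223.32 W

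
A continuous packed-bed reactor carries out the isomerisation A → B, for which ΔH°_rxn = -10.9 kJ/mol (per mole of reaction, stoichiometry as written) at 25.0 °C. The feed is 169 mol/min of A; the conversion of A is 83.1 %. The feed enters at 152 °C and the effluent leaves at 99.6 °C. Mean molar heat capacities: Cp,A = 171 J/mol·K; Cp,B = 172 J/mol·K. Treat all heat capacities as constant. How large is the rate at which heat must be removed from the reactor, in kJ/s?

Q_out = 50.6 kJ/s

Extent of reaction ξ = 0.831 × 169 = 140.44 mol/min
Reaction term: ξ·ΔH°_rxn = 140.44 × -10.9 = -1530.8 kJ/min
Sensible, feed 152→25 °C: -3670.2 kJ/min
Outlet flows (mol/min): A 28.561, B 140.44
Sensible, products 25→99.6 °C: 2166.3 kJ/min
Q = ΔH = -3034.6 kJ/min = -50.577 kW
Heat removed = 50.577 kJ/s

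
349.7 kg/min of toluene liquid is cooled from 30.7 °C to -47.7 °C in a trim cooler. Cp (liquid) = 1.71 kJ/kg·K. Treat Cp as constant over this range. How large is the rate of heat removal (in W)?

Q = ṁ·Cp·ΔT = 349.7 × 1.71 × (-47.7 − 30.7) = -46882 kJ/min
Converting: 46882 / 60 s = 781.37 kW
Cooling duty = 781370 W

Q_c = 781000 W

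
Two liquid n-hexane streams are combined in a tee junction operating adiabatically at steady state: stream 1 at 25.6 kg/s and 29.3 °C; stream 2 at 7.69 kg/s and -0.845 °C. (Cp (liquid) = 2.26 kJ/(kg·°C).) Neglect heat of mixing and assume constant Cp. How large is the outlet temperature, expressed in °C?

Adiabatic, steady state ⇒ Σ ṁᵢCp,ᵢ(T_out − Tᵢ) = 0
Σ ṁᵢCp,ᵢTᵢ = 25.6×2.26×29.3 + 7.69×2.26×-0.845 = 1680.5
Σ ṁᵢCp,ᵢ = 25.6×2.26 + 7.69×2.26 = 75.235
T_out = 1680.5 / 75.235 = 22.336 °C

T_out = 22.3 °C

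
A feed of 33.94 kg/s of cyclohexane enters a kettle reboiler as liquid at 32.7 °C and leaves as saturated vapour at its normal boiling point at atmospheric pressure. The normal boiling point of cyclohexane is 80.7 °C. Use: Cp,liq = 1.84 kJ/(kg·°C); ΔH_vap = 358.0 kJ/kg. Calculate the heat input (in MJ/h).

liquid 32.7→80.7 °C: 88.32 kJ/kg
vaporisation at 80.7 °C: 358 kJ/kg
Δh = 88.32 + 358 = 446.32 kJ/kg
Q = ṁ·Δh = 33.94 kg/s × 446.32 kJ/kg = 15148 kJ/s
|Q| = 15148 kW = 54533 MJ/h

Q = 54500 MJ/h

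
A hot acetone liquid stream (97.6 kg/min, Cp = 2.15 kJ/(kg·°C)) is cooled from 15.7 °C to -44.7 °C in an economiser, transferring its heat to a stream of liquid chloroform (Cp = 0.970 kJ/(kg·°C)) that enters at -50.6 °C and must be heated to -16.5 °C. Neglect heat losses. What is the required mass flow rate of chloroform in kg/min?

Heat released by hot stream: Q = 97.6 × 2.15 × (15.7 − -44.7) = 12674 kJ/min
Energy balance on cold side (adiabatic exchanger): Q = ṁ_c·Cp_c·(T_c,out − T_c,in)
ṁ_c = 12674 / [0.970 × (-16.5 − -50.6)] = 383.18 kg/min

ṁ_c = 383 kg/min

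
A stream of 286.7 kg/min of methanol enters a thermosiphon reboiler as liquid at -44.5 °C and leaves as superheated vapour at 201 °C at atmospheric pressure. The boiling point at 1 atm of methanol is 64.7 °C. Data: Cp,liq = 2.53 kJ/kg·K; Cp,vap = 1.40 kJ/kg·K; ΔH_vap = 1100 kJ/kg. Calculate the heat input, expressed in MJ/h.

liquid -44.5→64.7 °C: 276.28 kJ/kg
vaporisation at 64.7 °C: 1100 kJ/kg
vapour 64.7→201 °C: 190.82 kJ/kg
Δh = 276.28 + 1100 + 190.82 = 1567.1 kJ/kg
Q = ṁ·Δh = 286.7 kg/min × 1567.1 kJ/kg = 449290 kJ/min
|Q| = 7488.1 kW = 26957 MJ/h

Q = 27000 MJ/h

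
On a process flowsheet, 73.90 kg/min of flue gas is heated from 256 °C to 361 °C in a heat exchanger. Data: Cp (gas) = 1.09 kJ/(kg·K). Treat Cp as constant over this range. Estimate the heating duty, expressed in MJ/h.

Q = ṁ·Cp·ΔT = 73.90 × 1.09 × (361 − 256) = 8457.9 kJ/min
Converting: 8457.9 / 60 s = 140.96 kW
Heating duty = 507.47 MJ/h

Q = 507 MJ/h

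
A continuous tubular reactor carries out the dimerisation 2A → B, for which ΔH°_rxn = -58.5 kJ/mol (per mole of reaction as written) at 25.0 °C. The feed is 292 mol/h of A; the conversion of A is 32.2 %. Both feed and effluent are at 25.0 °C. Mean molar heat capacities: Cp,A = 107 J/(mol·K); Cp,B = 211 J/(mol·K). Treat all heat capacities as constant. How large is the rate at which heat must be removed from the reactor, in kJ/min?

Extent of reaction ξ = 0.322 × 292 / 2 = 47.012 mol/h
Reaction term: ξ·ΔH°_rxn = 47.012 × -58.5 = -2750.2 kJ/h
Q = ΔH = -2750.2 kJ/h = -0.76395 kW
Heat removed = 45.837 kJ/min

Q_out = 45.8 kJ/min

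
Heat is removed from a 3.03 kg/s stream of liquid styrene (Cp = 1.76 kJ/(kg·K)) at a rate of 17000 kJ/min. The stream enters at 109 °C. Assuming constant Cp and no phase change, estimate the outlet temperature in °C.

T_out = 55.9 °C

Q = 17000 kJ/min = 283.33 kJ/s
ΔT = Q/(ṁ·Cp) = 283.33/(3.03×1.76) = 53.13 K
T_out = 109 − 53.13 = 55.87 °C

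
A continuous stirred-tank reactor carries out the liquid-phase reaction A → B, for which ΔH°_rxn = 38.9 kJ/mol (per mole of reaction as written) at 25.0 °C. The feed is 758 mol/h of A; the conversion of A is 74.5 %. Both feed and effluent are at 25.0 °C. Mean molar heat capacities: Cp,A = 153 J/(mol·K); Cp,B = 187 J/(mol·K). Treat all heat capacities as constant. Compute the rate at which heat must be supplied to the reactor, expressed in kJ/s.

Q_in = 6.10 kJ/s

Extent of reaction ξ = 0.745 × 758 = 564.71 mol/h
Reaction term: ξ·ΔH°_rxn = 564.71 × 38.9 = 21967 kJ/h
Q = ΔH = 21967 kJ/h = 6.102 kW
Heat supplied = 6.102 kJ/s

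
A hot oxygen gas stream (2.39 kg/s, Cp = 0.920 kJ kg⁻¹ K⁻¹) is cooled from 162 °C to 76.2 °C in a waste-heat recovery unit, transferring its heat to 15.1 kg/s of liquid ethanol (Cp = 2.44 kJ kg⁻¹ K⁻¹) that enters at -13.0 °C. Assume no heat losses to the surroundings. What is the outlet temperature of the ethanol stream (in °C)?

Heat released by hot stream: Q = 2.39 × 0.920 × (162 − 76.2) = 188.66 kJ/s
Energy balance on cold side (adiabatic exchanger): Q = ṁ_c·Cp_c·(T_c,out − T_c,in)
T_c,out = -13.0 + 188.66/(15.1 × 2.44) = -7.8796 °C

T_c,out = -7.88 °C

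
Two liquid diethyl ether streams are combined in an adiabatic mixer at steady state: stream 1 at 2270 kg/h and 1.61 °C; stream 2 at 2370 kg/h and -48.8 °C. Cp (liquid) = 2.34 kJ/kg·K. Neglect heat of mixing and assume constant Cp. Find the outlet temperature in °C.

Adiabatic, steady state ⇒ Σ ṁᵢCp,ᵢ(T_out − Tᵢ) = 0
Σ ṁᵢCp,ᵢTᵢ = 2270×2.34×1.61 + 2370×2.34×-48.8 = -262080
Σ ṁᵢCp,ᵢ = 2270×2.34 + 2370×2.34 = 10858
T_out = -262080 / 10858 = -24.138 °C

T_out = -24.1 °C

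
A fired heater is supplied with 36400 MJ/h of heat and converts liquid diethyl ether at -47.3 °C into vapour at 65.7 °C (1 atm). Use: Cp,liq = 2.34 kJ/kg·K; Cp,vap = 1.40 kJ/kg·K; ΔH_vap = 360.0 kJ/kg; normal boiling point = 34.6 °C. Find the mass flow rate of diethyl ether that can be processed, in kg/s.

Δh = 2.34×(34.6−-47.3) + 360.0 + 1.40×(65.7−34.6) = 595.19 kJ/kg
Q = 36400 MJ/h = 10111 kJ/s = 10111 kJ/s
ṁ = Q/Δh = 10111 / 595.19 = 16.988 kg/s

ṁ = 17.0 kg/s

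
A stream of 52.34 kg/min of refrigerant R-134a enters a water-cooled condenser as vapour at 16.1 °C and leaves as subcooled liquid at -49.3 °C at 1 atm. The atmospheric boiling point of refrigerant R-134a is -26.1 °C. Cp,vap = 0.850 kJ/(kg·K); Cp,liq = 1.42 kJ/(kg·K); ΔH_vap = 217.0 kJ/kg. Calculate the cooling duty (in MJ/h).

vapour 16.1→-26.1 °C: -35.87 kJ/kg
condensation at -26.1 °C: -217 kJ/kg
liquid -26.1→-49.3 °C: -32.944 kJ/kg
Δh = -35.87 + -217 + -32.944 = -285.81 kJ/kg
Q = ṁ·Δh = 52.34 kg/min × -285.81 kJ/kg = -14960 kJ/min
|Q| = 249.33 kW = 897.57 MJ/h

Q_c = 898 MJ/h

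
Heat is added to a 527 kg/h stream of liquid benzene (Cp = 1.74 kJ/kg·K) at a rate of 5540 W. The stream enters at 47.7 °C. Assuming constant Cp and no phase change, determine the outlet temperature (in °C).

T_out = 69.4 °C

Q = 5540 W = 19944 kJ/h
ΔT = Q/(ṁ·Cp) = 19944/(527×1.74) = 21.75 K
T_out = 47.7 + 21.75 = 69.45 °C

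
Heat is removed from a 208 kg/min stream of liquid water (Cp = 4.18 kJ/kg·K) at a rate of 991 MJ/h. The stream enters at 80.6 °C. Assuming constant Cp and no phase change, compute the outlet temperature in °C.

T_out = 61.6 °C

Q = 991 MJ/h = 16517 kJ/min
ΔT = Q/(ṁ·Cp) = 16517/(208×4.18) = 18.997 K
T_out = 80.6 − 18.997 = 61.603 °C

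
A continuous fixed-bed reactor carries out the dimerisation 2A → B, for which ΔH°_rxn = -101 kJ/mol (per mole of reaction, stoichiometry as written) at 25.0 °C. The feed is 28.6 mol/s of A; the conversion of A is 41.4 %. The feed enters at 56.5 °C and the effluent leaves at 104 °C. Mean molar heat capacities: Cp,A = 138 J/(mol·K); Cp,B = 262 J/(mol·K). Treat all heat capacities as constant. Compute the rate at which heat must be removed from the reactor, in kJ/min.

Extent of reaction ξ = 0.414 × 28.6 / 2 = 5.9202 mol/s
Reaction term: ξ·ΔH°_rxn = 5.9202 × -101 = -597.94 kJ/s
Sensible, feed 56.5→25 °C: -124.32 kJ/s
Outlet flows (mol/s): A 16.76, B 5.9202
Sensible, products 25→104 °C: 305.25 kJ/s
Q = ΔH = -417.01 kJ/s = -417.01 kW
Heat removed = 25021 kJ/min

Q_out = 25000 kJ/min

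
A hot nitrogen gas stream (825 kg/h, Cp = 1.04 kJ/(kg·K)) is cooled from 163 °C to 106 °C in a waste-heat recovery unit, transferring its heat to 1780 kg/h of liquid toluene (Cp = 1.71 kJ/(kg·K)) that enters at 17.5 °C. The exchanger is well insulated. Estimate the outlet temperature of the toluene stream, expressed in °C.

Heat released by hot stream: Q = 825 × 1.04 × (163 − 106) = 48906 kJ/h
Energy balance on cold side (adiabatic exchanger): Q = ṁ_c·Cp_c·(T_c,out − T_c,in)
T_c,out = 17.5 + 48906/(1780 × 1.71) = 33.567 °C

T_c,out = 33.6 °C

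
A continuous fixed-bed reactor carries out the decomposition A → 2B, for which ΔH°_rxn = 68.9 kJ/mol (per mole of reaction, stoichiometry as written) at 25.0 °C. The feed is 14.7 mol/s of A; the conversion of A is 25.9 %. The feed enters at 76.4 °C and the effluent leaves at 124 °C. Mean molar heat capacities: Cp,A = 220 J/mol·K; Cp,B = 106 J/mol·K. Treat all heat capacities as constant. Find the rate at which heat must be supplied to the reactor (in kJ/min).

Extent of reaction ξ = 0.259 × 14.7 = 3.8073 mol/s
Reaction term: ξ·ΔH°_rxn = 3.8073 × 68.9 = 262.32 kJ/s
Sensible, feed 76.4→25 °C: -166.23 kJ/s
Outlet flows (mol/s): A 10.893, B 7.6146
Sensible, products 25→124 °C: 317.15 kJ/s
Q = ΔH = 413.25 kJ/s = 413.25 kW
Heat supplied = 24795 kJ/min

Q_in = 24800 kJ/min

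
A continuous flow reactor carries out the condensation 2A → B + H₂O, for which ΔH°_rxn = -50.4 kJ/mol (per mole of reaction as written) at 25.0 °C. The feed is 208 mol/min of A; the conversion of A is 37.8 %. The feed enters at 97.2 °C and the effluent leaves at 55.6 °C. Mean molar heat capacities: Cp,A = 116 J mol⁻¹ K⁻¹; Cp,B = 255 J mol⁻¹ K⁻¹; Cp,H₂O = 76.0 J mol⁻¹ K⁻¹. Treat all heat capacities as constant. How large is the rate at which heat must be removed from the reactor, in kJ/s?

Q_out = 47.8 kJ/s

Extent of reaction ξ = 0.378 × 208 / 2 = 39.312 mol/min
Reaction term: ξ·ΔH°_rxn = 39.312 × -50.4 = -1981.3 kJ/min
Sensible, feed 97.2→25 °C: -1742 kJ/min
Outlet flows (mol/min): A 129.38, B 39.312, H₂O 39.312
Sensible, products 25→55.6 °C: 857.41 kJ/min
Q = ΔH = -2866 kJ/min = -47.766 kW
Heat removed = 47.766 kJ/s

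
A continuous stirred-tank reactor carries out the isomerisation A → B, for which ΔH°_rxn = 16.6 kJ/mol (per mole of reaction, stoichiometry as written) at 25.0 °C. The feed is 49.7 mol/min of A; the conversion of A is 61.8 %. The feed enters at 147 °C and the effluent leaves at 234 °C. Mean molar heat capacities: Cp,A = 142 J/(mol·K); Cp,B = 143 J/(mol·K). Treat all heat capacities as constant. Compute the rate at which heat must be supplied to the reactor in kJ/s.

Q_in = 18.8 kJ/s

Extent of reaction ξ = 0.618 × 49.7 = 30.715 mol/min
Reaction term: ξ·ΔH°_rxn = 30.715 × 16.6 = 509.86 kJ/min
Sensible, feed 147→25 °C: -861 kJ/min
Outlet flows (mol/min): A 18.985, B 30.715
Sensible, products 25→234 °C: 1481.4 kJ/min
Q = ΔH = 1130.3 kJ/min = 18.838 kW
Heat supplied = 18.838 kJ/s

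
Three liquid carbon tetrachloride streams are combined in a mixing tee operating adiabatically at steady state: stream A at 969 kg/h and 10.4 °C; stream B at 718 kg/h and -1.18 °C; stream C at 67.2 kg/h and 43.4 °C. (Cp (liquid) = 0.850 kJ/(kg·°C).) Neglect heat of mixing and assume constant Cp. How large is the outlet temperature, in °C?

T_out = 6.92 °C

Energy balance with Q = 0: Σ ṁᵢCp,ᵢ(T_out − Tᵢ) = 0
T_out = Σ ṁᵢCp,ᵢTᵢ / Σ ṁᵢCp,ᵢ
      = 10325 / 1491.1 = 6.9244 °C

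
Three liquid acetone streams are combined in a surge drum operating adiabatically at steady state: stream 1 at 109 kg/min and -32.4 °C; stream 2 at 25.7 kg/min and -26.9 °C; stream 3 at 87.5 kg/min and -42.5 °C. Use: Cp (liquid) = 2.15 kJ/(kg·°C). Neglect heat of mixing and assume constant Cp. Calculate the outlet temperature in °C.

T_out = -35.7 °C

No heat crosses the boundary, so H_out = H_in.
Σ ṁᵢCp,ᵢTᵢ = 109×2.15×-32.4 + 25.7×2.15×-26.9 + 87.5×2.15×-42.5 = -17075
Σ ṁᵢCp,ᵢ = 109×2.15 + 25.7×2.15 + 87.5×2.15 = 477.73
T_out = -17075 / 477.73 = -35.741 °C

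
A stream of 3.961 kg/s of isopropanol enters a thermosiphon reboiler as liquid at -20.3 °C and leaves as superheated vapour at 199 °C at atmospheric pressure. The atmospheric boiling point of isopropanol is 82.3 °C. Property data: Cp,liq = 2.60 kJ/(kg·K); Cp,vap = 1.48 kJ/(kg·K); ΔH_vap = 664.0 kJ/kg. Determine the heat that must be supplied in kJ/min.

Q = 262000 kJ/min

liquid -20.3→82.3 °C: 266.76 kJ/kg
vaporisation at 82.3 °C: 664 kJ/kg
vapour 82.3→199 °C: 172.72 kJ/kg
Δh = 266.76 + 664 + 172.72 = 1103.5 kJ/kg
Q = ṁ·Δh = 3.961 kg/s × 1103.5 kJ/kg = 4370.9 kJ/s
|Q| = 4370.9 kW = 262250 kJ/min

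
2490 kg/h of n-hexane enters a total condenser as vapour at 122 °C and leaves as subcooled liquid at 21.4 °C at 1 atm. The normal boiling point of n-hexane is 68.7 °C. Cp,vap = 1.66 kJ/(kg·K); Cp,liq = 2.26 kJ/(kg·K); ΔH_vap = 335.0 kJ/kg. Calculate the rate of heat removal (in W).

Q_c = 367000 W

vapour 122→68.7 °C: -88.478 kJ/kg
condensation at 68.7 °C: -335 kJ/kg
liquid 68.7→21.4 °C: -106.9 kJ/kg
Δh = -88.478 + -335 + -106.9 = -530.38 kJ/kg
Q = ṁ·Δh = 2490 kg/h × -530.38 kJ/kg = -1.3206e+06 kJ/h
|Q| = 366.84 kW = 366840 W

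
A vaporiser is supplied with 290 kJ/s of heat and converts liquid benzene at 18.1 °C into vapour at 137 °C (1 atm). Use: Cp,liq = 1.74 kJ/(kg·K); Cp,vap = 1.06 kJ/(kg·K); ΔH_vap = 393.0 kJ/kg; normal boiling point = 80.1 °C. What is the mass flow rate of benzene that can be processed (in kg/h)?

ṁ = 1860 kg/h

Δh = 1.74×(80.1−18.1) + 393.0 + 1.06×(137−80.1) = 561.19 kJ/kg
Q = 290 kJ/s = 290 kJ/s = 1.044e+06 kJ/h
ṁ = Q/Δh = 1.044e+06 / 561.19 = 1860.3 kg/h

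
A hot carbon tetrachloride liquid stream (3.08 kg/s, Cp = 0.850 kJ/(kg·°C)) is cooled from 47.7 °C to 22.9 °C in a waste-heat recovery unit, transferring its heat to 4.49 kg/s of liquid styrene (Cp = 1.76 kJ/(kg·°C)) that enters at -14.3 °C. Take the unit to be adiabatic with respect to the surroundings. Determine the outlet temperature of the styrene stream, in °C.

Heat released by hot stream: Q = 3.08 × 0.850 × (47.7 − 22.9) = 64.926 kJ/s
Energy balance on cold side (adiabatic exchanger): Q = ṁ_c·Cp_c·(T_c,out − T_c,in)
T_c,out = -14.3 + 64.926/(4.49 × 1.76) = -6.084 °C

T_c,out = -6.08 °C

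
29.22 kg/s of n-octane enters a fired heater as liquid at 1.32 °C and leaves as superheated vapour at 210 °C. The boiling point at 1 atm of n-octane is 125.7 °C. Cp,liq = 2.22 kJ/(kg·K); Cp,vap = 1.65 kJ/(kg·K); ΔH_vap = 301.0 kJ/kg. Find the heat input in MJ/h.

Q = 75300 MJ/h

liquid 1.32→125.7 °C: 276.12 kJ/kg
vaporisation at 125.7 °C: 301 kJ/kg
vapour 125.7→210 °C: 139.09 kJ/kg
Δh = 276.12 + 301 + 139.09 = 716.22 kJ/kg
Q = ṁ·Δh = 29.22 kg/s × 716.22 kJ/kg = 20928 kJ/s
|Q| = 20928 kW = 75340 MJ/h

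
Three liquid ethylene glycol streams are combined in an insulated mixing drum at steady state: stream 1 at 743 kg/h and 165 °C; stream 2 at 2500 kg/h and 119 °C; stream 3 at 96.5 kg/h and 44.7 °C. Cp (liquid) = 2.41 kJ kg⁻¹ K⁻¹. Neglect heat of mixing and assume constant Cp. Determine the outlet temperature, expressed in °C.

Energy balance with Q = 0: Σ ṁᵢCp,ᵢ(T_out − Tᵢ) = 0
Σ ṁᵢCp,ᵢTᵢ = 743×2.41×165 + 2500×2.41×119 + 96.5×2.41×44.7 = 1.0228e+06
Σ ṁᵢCp,ᵢ = 743×2.41 + 2500×2.41 + 96.5×2.41 = 8048.2
T_out = 1.0228e+06 / 8048.2 = 127.09 °C

T_out = 127 °C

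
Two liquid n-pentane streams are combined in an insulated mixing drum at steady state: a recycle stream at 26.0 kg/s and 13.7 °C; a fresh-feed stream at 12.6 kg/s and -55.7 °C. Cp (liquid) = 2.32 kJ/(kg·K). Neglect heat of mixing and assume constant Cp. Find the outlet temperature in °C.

Energy balance with Q = 0: Σ ṁᵢCp,ᵢ(T_out − Tᵢ) = 0
T_out = Σ ṁᵢCp,ᵢTᵢ / Σ ṁᵢCp,ᵢ
      = -801.84 / 89.552 = -8.9539 °C

T_out = -8.95 °C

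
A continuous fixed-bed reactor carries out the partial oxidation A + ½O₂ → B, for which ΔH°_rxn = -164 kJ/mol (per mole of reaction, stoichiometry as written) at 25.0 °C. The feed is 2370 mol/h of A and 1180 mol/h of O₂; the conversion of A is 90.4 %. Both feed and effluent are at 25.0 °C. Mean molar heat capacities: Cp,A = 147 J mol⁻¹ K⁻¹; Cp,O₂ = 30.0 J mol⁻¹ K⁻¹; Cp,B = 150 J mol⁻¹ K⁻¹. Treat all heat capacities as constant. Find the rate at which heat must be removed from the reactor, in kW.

Q_out = 97.6 kW

Extent of reaction ξ = 0.904 × 2370 = 2142.5 mol/h
Reaction term: ξ·ΔH°_rxn = 2142.5 × -164 = -351370 kJ/h
Q = ΔH = -351370 kJ/h = -97.602 kW
Heat removed = 97.602 kW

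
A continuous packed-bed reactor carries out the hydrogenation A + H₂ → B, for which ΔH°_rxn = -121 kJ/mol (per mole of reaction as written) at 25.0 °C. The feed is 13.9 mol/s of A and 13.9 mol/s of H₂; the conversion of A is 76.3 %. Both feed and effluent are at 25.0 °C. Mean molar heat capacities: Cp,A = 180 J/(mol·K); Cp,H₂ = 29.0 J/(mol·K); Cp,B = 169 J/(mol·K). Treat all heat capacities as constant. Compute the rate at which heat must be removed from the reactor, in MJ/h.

Q_out = 4620 MJ/h

Extent of reaction ξ = 0.763 × 13.9 = 10.606 mol/s
Reaction term: ξ·ΔH°_rxn = 10.606 × -121 = -1283.3 kJ/s
Q = ΔH = -1283.3 kJ/s = -1283.3 kW
Heat removed = 4619.8 MJ/h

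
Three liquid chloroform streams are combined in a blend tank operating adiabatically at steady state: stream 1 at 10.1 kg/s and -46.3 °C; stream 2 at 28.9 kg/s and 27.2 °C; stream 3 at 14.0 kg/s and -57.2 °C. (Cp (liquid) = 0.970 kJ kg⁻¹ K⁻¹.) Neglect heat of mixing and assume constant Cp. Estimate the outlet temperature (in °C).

Adiabatic, steady state ⇒ Σ ṁᵢCp,ᵢ(T_out − Tᵢ) = 0
T_out = Σ ṁᵢCp,ᵢTᵢ / Σ ṁᵢCp,ᵢ
      = -467.88 / 51.41 = -9.1009 °C

T_out = -9.10 °C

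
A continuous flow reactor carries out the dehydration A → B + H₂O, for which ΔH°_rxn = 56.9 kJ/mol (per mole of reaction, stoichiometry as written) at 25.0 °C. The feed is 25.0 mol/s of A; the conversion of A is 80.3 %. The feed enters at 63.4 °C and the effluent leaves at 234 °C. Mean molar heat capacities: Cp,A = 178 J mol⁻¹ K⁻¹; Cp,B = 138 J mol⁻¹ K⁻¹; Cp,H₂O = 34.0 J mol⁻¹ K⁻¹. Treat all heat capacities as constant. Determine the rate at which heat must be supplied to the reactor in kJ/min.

Extent of reaction ξ = 0.803 × 25.0 = 20.075 mol/s
Reaction term: ξ·ΔH°_rxn = 20.075 × 56.9 = 1142.3 kJ/s
Sensible, feed 63.4→25 °C: -170.88 kJ/s
Outlet flows (mol/s): A 4.925, B 20.075, H₂O 20.075
Sensible, products 25→234 °C: 904.88 kJ/s
Q = ΔH = 1876.3 kJ/s = 1876.3 kW
Heat supplied = 112580 kJ/min

Q_in = 113000 kJ/min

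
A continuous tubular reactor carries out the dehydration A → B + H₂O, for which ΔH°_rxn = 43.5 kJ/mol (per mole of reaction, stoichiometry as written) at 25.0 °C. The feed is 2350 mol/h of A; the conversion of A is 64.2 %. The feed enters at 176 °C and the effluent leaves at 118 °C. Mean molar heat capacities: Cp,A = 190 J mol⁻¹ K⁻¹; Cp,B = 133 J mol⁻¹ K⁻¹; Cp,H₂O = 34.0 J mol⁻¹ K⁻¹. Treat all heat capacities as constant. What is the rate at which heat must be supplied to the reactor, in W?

Q_in = 10100 W

Extent of reaction ξ = 0.642 × 2350 = 1508.7 mol/h
Reaction term: ξ·ΔH°_rxn = 1508.7 × 43.5 = 65628 kJ/h
Sensible, feed 176→25 °C: -67422 kJ/h
Outlet flows (mol/h): A 841.3, B 1508.7, H₂O 1508.7
Sensible, products 25→118 °C: 38297 kJ/h
Q = ΔH = 36504 kJ/h = 10.14 kW
Heat supplied = 10140 W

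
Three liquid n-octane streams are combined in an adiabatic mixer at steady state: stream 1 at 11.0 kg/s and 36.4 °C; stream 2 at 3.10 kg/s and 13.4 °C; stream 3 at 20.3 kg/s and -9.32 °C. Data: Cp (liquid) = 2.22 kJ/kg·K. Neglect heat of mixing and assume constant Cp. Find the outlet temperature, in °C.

T_out = 7.35 °C

No heat crosses the boundary, so H_out = H_in.
T_out = Σ ṁᵢCp,ᵢTᵢ / Σ ṁᵢCp,ᵢ
      = 561.09 / 76.368 = 7.3472 °C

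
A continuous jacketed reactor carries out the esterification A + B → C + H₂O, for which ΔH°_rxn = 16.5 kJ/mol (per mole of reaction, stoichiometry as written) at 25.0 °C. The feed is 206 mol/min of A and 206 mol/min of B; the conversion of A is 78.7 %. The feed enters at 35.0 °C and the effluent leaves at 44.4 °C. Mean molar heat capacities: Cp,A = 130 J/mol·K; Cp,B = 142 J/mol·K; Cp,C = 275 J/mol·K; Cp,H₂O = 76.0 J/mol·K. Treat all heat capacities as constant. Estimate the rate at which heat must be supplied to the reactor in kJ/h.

Extent of reaction ξ = 0.787 × 206 = 162.12 mol/min
Reaction term: ξ·ΔH°_rxn = 162.12 × 16.5 = 2675 kJ/min
Sensible, feed 35.0→25 °C: -560.32 kJ/min
Outlet flows (mol/min): A 43.878, B 43.878, C 162.12, H₂O 162.12
Sensible, products 25→44.4 °C: 1335.5 kJ/min
Q = ΔH = 3450.2 kJ/min = 57.503 kW
Heat supplied = 207010 kJ/h

Q_in = 207000 kJ/h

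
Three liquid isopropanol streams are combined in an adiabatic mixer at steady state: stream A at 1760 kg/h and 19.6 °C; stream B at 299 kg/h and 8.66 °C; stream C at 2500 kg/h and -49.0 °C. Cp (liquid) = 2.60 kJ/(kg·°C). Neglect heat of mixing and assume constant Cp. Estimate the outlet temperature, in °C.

No heat crosses the boundary, so H_out = H_in.
Σ ṁᵢCp,ᵢTᵢ = 1760×2.60×19.6 + 299×2.60×8.66 + 2500×2.60×-49.0 = -222080
Σ ṁᵢCp,ᵢ = 1760×2.60 + 299×2.60 + 2500×2.60 = 11853
T_out = -222080 / 11853 = -18.735 °C

T_out = -18.7 °C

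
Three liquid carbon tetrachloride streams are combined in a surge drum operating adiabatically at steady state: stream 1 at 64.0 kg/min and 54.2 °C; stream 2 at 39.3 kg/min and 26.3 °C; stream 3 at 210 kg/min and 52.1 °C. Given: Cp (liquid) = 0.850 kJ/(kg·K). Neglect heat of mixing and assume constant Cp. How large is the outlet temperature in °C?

T_out = 49.3 °C

Adiabatic, steady state ⇒ Σ ṁᵢCp,ᵢ(T_out − Tᵢ) = 0
Σ ṁᵢCp,ᵢTᵢ = 64.0×0.850×54.2 + 39.3×0.850×26.3 + 210×0.850×52.1 = 13127
Σ ṁᵢCp,ᵢ = 64.0×0.850 + 39.3×0.850 + 210×0.850 = 266.31
T_out = 13127 / 266.31 = 49.293 °C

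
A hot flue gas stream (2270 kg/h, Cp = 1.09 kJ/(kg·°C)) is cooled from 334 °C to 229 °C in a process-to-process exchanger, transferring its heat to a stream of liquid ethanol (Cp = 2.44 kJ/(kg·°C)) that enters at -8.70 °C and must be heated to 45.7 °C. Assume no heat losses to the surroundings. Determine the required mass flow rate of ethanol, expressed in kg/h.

ṁ_c = 1960 kg/h

Heat released by hot stream: Q = 2270 × 1.09 × (334 − 229) = 259800 kJ/h
Energy balance on cold side (adiabatic exchanger): Q = ṁ_c·Cp_c·(T_c,out − T_c,in)
ṁ_c = 259800 / [2.44 × (45.7 − -8.70)] = 1957.3 kg/h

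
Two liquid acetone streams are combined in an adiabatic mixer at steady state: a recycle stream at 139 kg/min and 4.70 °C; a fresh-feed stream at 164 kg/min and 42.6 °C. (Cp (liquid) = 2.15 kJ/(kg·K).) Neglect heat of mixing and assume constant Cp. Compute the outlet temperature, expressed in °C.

T_out = 25.2 °C

Energy balance with Q = 0: Σ ṁᵢCp,ᵢ(T_out − Tᵢ) = 0
T_out = Σ ṁᵢCp,ᵢTᵢ / Σ ṁᵢCp,ᵢ
      = 16425 / 651.45 = 25.214 °C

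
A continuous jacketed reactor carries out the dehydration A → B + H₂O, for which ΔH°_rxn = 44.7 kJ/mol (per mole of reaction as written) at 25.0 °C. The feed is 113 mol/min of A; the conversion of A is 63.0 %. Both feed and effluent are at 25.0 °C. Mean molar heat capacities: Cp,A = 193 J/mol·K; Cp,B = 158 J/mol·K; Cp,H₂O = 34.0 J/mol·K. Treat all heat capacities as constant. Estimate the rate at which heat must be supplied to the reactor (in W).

Extent of reaction ξ = 0.630 × 113 = 71.19 mol/min
Reaction term: ξ·ΔH°_rxn = 71.19 × 44.7 = 3182.2 kJ/min
Q = ΔH = 3182.2 kJ/min = 53.037 kW
Heat supplied = 53037 W

Q_in = 53000 W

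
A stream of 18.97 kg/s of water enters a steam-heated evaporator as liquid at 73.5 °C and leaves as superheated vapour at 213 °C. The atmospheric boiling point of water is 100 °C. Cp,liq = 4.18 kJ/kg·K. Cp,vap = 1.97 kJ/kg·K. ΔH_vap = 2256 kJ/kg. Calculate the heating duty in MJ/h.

liquid 73.5→100 °C: 110.77 kJ/kg
vaporisation at 100 °C: 2256 kJ/kg
vapour 100→213 °C: 222.61 kJ/kg
Δh = 110.77 + 2256 + 222.61 = 2589.4 kJ/kg
Q = ṁ·Δh = 18.97 kg/s × 2589.4 kJ/kg = 49121 kJ/s
|Q| = 49121 kW = 176830 MJ/h

Q = 177000 MJ/h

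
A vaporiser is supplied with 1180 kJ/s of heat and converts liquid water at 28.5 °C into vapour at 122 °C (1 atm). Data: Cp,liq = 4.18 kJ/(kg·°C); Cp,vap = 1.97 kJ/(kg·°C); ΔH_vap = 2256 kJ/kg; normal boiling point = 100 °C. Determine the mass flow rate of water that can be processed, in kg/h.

Δh = 4.18×(100−28.5) + 2256 + 1.97×(122−100) = 2598.2 kJ/kg
Q = 1180 kJ/s = 1180 kJ/s = 4.248e+06 kJ/h
ṁ = Q/Δh = 4.248e+06 / 2598.2 = 1635 kg/h

ṁ = 1630 kg/h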